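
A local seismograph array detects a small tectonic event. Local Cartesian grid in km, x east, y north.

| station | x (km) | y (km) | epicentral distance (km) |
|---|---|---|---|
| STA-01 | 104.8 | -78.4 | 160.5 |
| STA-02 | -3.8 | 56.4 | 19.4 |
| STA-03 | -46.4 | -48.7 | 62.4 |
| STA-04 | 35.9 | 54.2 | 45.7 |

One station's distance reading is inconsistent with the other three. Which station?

Solve using three stations at a time. Using STA-01, STA-02, STA-04 (subtract circle equations pairwise → linear system) gives (x, y) ≈ (-6.5, 37.2).
Distances from that point to each station vs reported:
  STA-01: calculated 160.5 vs reported 160.5 → residual 0.0 km
  STA-02: calculated 19.4 vs reported 19.4 → residual 0.0 km
  STA-03: calculated 94.7 vs reported 62.4 → residual 32.3 km
  STA-04: calculated 45.7 vs reported 45.7 → residual 0.0 km
STA-01, STA-02, STA-04 are mutually consistent (residuals ≈ 0); STA-03 is off by 32.3 km.

STA-03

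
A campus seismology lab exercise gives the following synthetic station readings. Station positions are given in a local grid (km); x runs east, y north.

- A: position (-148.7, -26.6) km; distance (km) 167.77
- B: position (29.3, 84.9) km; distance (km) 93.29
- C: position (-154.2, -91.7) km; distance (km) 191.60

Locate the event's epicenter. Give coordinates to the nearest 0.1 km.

Circle about each station: (x + 148.7)² + (y + 26.6)² = 167.77²; (x − 29.3)² + (y − 84.9)² = 93.29²; (x + 154.2)² + (y + 91.7)² = 191.60².
Subtracting the A equation from the B and C equations removes the quadratic terms:
356.0 x + 223.0 y = 4691.00
-11.0 x − 130.2 y = 803.49
Solving the 2×2 system: x ≈ 18.0, y ≈ -7.7 km.

18.0 km east, -7.7 km north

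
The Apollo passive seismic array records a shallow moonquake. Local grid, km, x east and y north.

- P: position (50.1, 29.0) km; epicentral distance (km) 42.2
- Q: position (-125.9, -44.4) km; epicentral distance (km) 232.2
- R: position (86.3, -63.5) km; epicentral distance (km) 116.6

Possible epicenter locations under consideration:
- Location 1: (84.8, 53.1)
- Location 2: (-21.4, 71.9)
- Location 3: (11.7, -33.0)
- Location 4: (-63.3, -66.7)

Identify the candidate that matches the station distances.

Location 1

For each candidate, compare |candidate − station| to the reported distance:
Location 1: residuals P 0.0, Q 0.0, R 0.0 → max 0.0 km
Location 2: residuals P 41.2, Q 75.8, R 56.4 → max 75.8 km
Location 3: residuals P 30.7, Q 94.1, R 36.0 → max 94.1 km
Location 4: residuals P 106.2, Q 165.7, R 33.0 → max 165.7 km
Only Location 1 has all residuals ≈ 0.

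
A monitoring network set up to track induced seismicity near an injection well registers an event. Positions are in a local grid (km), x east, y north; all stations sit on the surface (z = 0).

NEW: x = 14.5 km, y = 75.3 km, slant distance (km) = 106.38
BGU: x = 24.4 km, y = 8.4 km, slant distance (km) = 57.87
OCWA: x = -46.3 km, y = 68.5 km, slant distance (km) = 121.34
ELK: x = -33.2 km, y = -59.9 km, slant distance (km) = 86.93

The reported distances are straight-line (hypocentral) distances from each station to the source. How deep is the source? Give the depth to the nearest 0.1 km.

Each station gives a sphere (x−x_i)² + (y−y_i)² + z² = d_i² (stations at z=0).
Subtracting the NEW sphere from BGU and OCWA: z² cancels, leaving linear equations in x and y:
19.8 x − 133.8 y = 2753.35
-121.6 x − 13.6 y = -2451.09
Solving: x ≈ 22.093, y ≈ -17.309 km (keep extra digits for the depth step; rounded: 22.1, -17.3).
Then from the NEW sphere: z² = 106.38² − (x − 14.5)² − (y − 75.3)² with x = 22.093, y = -17.309, so z ≈ 51.794 ≈ 51.8 km.

51.8 km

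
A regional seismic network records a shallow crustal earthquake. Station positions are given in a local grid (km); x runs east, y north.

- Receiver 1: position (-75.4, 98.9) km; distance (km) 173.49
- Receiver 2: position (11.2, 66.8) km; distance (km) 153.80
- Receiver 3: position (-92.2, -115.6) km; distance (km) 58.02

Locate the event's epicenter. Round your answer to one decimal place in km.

(-52.7, -73.1)

Circle about each station: (x + 75.4)² + (y − 98.9)² = 173.49²; (x − 11.2)² + (y − 66.8)² = 153.80²; (x + 92.2)² + (y + 115.6)² = 58.02².
Subtracting the Receiver 1 equation from the Receiver 2 and Receiver 3 equations removes the quadratic terms:
173.2 x − 64.2 y = -4434.35
-33.6 x − 429.0 y = 33130.29
Solving the 2×2 system: x ≈ -52.7, y ≈ -73.1 km.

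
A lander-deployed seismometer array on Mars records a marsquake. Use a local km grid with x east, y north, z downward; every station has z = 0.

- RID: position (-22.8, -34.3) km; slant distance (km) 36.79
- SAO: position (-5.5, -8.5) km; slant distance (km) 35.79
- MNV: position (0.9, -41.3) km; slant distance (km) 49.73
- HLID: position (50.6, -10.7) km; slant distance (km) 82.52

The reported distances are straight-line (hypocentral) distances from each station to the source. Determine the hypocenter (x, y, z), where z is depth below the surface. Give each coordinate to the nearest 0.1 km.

(-26.8, -11.5, 28.6)

Each station gives a sphere (x−x_i)² + (y−y_i)² + z² = d_i² (stations at z=0).
Subtracting the RID sphere from SAO and MNV: z² cancels, leaving linear equations in x and y:
34.6 x + 51.6 y = -1521.25
47.4 x − 14.0 y = -1109.40
Solving: x ≈ -26.804, y ≈ -11.508 km (keep extra digits for the depth step; rounded: -26.8, -11.5).
Then from the RID sphere: z² = 36.79² − (x + 22.8)² − (y + 34.3)² with x = -26.804, y = -11.508, so z ≈ 28.601 ≈ 28.6 km.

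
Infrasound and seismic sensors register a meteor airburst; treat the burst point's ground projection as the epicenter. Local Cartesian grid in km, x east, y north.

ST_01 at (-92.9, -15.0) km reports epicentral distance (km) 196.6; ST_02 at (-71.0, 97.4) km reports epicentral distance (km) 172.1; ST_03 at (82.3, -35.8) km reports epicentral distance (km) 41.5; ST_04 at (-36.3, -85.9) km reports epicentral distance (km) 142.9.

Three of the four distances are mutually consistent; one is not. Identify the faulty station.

ST_01

Solve using three stations at a time. Using ST_02, ST_03, ST_04 (subtract circle equations pairwise → linear system) gives (x, y) ≈ (74.1, 4.8).
Distances from that point to each station vs reported:
  ST_01: calculated 168.2 vs reported 196.6 → residual 28.4 km
  ST_02: calculated 172.1 vs reported 172.1 → residual 0.0 km
  ST_03: calculated 41.5 vs reported 41.5 → residual 0.0 km
  ST_04: calculated 142.9 vs reported 142.9 → residual 0.0 km
ST_02, ST_03, ST_04 are mutually consistent (residuals ≈ 0); ST_01 is off by 28.4 km.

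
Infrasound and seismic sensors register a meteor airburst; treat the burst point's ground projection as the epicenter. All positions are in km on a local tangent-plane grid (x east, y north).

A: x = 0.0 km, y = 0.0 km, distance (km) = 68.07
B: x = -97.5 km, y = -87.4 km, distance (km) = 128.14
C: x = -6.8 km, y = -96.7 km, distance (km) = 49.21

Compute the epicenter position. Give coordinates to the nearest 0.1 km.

(28.1, -62.0)

Circle about each station: x² + y² = 68.07²; (x + 97.5)² + (y + 87.4)² = 128.14²; (x + 6.8)² + (y + 96.7)² = 49.21².
Subtracting the A equation from the B and C equations removes the quadratic terms:
-195.0 x − 174.8 y = 5358.68
-13.6 x − 193.4 y = 11609.03
Solving the 2×2 system: x ≈ 28.1, y ≈ -62.0 km.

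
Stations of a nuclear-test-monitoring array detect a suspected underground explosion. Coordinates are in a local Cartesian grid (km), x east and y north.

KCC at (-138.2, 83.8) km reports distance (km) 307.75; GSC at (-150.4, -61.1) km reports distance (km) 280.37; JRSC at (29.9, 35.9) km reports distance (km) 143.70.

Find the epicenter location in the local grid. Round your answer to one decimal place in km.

Circle about each station: (x + 138.2)² + (y − 83.8)² = 307.75²; (x + 150.4)² + (y + 61.1)² = 280.37²; (x − 29.9)² + (y − 35.9)² = 143.70².
Subtracting the KCC equation from the GSC and JRSC equations removes the quadratic terms:
-24.4 x − 289.8 y = 16334.42
336.2 x − 95.8 y = 50121.51
Solving the 2×2 system: x ≈ 129.9, y ≈ -67.3 km.

(129.9, -67.3)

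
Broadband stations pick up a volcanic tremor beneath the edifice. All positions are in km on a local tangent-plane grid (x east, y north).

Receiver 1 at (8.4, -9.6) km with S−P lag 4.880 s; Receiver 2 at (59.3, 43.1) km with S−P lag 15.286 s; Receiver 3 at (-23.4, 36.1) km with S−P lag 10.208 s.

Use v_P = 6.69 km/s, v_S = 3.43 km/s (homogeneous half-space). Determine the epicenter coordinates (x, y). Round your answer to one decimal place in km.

x ≈ -14.5 km, y ≈ -35.2 km

Distance from S−P lag: d = Δt · v_P v_S / (v_P − v_S) = Δt · (6.69·3.43)/(6.69−3.43) ≈ 7.0389·Δt.
So d_Receiver 1 = 34.35, d_Receiver 2 = 107.60, d_Receiver 3 = 71.85 km.
Circle about each station: (x − 8.4)² + (y + 9.6)² = 34.35²; (x − 59.3)² + (y − 43.1)² = 107.60²; (x + 23.4)² + (y − 36.1)² = 71.85².
Subtracting pairs of circle equations eliminates x²+y² and gives linear equations (the radical axes):
101.8 x + 105.4 y = -5186.46
-63.6 x + 91.4 y = -2294.45
Solving the 2×2 system: x ≈ -14.5, y ≈ -35.2 km.
Check against Receiver 1 (with the unrounded x, y): √((x − 8.4)²+(y + 9.6)²) = 34.35 ≈ 34.35 km. ✓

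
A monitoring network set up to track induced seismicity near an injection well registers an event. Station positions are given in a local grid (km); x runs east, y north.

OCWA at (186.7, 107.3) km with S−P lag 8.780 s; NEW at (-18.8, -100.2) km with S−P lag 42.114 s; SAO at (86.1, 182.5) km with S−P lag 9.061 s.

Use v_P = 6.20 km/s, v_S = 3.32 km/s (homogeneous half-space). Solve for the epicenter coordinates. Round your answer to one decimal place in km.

143.8 km east, 153.1 km north

Distance from S−P lag: d = Δt · v_P v_S / (v_P − v_S) = Δt · (6.20·3.32)/(6.20−3.32) ≈ 7.1472·Δt.
So d_OCWA = 62.75, d_NEW = 301.00, d_SAO = 64.76 km.
Circle about each station: (x − 186.7)² + (y − 107.3)² = 62.75²; (x + 18.8)² + (y + 100.2)² = 301.00²; (x − 86.1)² + (y − 182.5)² = 64.76².
Subtracting pairs of circle equations eliminates x²+y² and gives linear equations (the radical axes):
-411.0 x − 415.0 y = -122640.14
-201.2 x + 150.4 y = -5907.02
Solving the 2×2 system: x ≈ 143.8, y ≈ 153.1 km.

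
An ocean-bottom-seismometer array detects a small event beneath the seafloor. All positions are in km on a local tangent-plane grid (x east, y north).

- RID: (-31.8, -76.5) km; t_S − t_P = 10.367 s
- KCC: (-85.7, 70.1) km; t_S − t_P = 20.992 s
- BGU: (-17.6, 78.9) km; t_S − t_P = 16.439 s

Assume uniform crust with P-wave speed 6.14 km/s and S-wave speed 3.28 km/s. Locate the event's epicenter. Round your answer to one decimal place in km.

(23.8, -29.2)

Distance from S−P lag: d = Δt · v_P v_S / (v_P − v_S) = Δt · (6.14·3.28)/(6.14−3.28) ≈ 7.0417·Δt.
So d_RID = 73.00, d_KCC = 147.82, d_BGU = 115.76 km.
Circle about each station: (x + 31.8)² + (y + 76.5)² = 73.00²; (x + 85.7)² + (y − 70.1)² = 147.82²; (x + 17.6)² + (y − 78.9)² = 115.76².
Subtracting the RID equation from the KCC and BGU equations removes the quadratic terms:
-107.8 x + 293.2 y = -11126.74
28.4 x + 310.8 y = -8399.90
Solving the 2×2 system: x ≈ 23.8, y ≈ -29.2 km.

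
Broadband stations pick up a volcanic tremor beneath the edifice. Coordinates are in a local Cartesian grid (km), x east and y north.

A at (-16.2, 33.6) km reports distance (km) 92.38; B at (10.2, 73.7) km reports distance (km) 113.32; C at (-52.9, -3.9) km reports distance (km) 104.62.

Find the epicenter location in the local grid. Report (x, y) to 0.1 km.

(47.5, -33.3)

Circle about each station: (x + 16.2)² + (y − 33.6)² = 92.38²; (x − 10.2)² + (y − 73.7)² = 113.32²; (x + 52.9)² + (y + 3.9)² = 104.62².
Subtracting the A equation from the B and C equations removes the quadratic terms:
52.8 x + 80.2 y = -163.03
-73.4 x − 75.0 y = -989.06
Solving the 2×2 system: x ≈ 47.5, y ≈ -33.3 km.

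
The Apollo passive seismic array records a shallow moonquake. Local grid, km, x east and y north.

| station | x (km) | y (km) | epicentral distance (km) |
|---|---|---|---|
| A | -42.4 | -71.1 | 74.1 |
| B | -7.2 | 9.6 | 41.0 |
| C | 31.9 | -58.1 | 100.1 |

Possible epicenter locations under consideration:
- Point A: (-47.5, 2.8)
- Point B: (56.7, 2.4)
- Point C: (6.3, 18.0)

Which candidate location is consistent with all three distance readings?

Point A

For each candidate, compare |candidate − station| to the reported distance:
Point A: residuals A 0.0, B 0.1, C 0.0 → max 0.1 km
Point B: residuals A 49.3, B 23.3, C 34.7 → max 49.3 km
Point C: residuals A 27.4, B 25.1, C 19.8 → max 27.4 km
Only Point A has all residuals ≈ 0.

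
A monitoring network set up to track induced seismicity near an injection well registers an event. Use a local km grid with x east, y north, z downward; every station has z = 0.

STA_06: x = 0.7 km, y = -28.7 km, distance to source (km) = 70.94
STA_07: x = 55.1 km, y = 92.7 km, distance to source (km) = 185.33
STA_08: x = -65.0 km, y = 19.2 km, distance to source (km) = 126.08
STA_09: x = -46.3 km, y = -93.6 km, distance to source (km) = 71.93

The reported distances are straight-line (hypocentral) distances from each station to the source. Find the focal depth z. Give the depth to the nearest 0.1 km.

z ≈ 53.1 km

Each station gives a sphere (x−x_i)² + (y−y_i)² + z² = d_i² (stations at z=0).
Subtracting the STA_06 sphere from STA_07 and STA_08: z² cancels, leaving linear equations in x and y:
108.8 x + 242.8 y = -18509.61
-131.4 x + 95.8 y = -7094.22
Solving: x ≈ -1.199, y ≈ -75.697 km (keep extra digits for the depth step; rounded: -1.2, -75.7).
Then from the STA_06 sphere: z² = 70.94² − (x − 0.7)² − (y + 28.7)² with x = -1.199, y = -75.697, so z ≈ 53.105 ≈ 53.1 km.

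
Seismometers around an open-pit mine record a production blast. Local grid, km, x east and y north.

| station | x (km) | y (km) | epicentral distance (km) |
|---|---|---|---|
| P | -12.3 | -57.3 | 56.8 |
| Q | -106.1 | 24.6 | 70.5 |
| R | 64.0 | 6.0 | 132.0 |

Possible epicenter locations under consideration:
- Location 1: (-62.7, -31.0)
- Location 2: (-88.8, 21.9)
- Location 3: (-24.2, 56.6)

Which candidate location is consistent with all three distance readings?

Location 1

For each candidate, compare |candidate − station| to the reported distance:
Location 1: residuals P 0.0, Q 0.0, R 0.0 → max 0.0 km
Location 2: residuals P 53.3, Q 53.0, R 21.6 → max 53.3 km
Location 3: residuals P 57.7, Q 17.4, R 30.3 → max 57.7 km
Only Location 1 has all residuals ≈ 0.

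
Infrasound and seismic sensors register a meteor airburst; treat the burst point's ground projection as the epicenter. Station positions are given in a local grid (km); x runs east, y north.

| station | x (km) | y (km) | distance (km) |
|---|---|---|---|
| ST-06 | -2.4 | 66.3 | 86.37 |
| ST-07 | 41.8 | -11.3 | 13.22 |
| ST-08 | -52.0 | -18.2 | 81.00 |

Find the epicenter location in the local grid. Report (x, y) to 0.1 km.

(28.9, -14.2)

Circle about each station: (x + 2.4)² + (y − 66.3)² = 86.37²; (x − 41.8)² + (y + 11.3)² = 13.22²; (x + 52.0)² + (y + 18.2)² = 81.00².
Subtracting pairs of circle equations eliminates x²+y² and gives linear equations (the radical axes):
88.4 x − 155.2 y = 4758.49
-99.2 x − 169.0 y = -467.43
Solving the 2×2 system: x ≈ 28.9, y ≈ -14.2 km.
Check against ST-06 (with the unrounded x, y): √((x + 2.4)²+(y − 66.3)²) = 86.37 ≈ 86.37 km. ✓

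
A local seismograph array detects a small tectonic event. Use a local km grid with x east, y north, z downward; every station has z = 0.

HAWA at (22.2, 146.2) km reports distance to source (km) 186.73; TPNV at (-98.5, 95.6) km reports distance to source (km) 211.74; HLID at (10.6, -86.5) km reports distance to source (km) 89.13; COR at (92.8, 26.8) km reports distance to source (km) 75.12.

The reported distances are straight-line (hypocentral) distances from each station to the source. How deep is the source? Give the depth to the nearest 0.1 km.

Each station gives a sphere (x−x_i)² + (y−y_i)² + z² = d_i² (stations at z=0).
Subtracting the HAWA sphere from TPNV and HLID: z² cancels, leaving linear equations in x and y:
-241.4 x − 101.2 y = -12991.40
-23.2 x − 465.4 y = 12651.27
Solving: x ≈ 66.605, y ≈ -30.504 km (keep extra digits for the depth step; rounded: 66.6, -30.5).
Then from the HAWA sphere: z² = 186.73² − (x − 22.2)² − (y − 146.2)² with x = 66.605, y = -30.504, so z ≈ 40.890 ≈ 40.9 km.

40.9 km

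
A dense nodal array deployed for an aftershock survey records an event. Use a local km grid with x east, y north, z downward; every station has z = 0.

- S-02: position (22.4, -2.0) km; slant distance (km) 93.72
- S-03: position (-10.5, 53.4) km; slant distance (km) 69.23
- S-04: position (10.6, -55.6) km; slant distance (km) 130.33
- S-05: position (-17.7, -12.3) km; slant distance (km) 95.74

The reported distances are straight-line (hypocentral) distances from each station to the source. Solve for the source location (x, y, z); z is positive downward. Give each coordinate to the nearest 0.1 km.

Each station gives a sphere (x−x_i)² + (y−y_i)² + z² = d_i² (stations at z=0).
Subtracting the S-02 sphere from S-03 and S-04: z² cancels, leaving linear equations in x and y:
-65.8 x + 110.8 y = 6446.70
-23.6 x − 107.2 y = -5504.51
Solving: x ≈ -8.397, y ≈ 53.197 km (keep extra digits for the depth step; rounded: -8.4, 53.2).
Then from the S-02 sphere: z² = 93.72² − (x − 22.4)² − (y + 2.0)² with x = -8.397, y = 53.197, so z ≈ 69.197 ≈ 69.2 km.

(-8.4, 53.2, 69.2)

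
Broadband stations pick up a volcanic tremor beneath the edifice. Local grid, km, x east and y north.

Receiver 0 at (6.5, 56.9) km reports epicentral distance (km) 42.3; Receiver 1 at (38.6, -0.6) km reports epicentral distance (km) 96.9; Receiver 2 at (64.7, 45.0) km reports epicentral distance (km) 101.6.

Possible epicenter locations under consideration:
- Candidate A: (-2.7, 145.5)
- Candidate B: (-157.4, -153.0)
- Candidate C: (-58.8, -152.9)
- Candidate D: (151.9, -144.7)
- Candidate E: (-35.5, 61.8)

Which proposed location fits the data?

For each candidate, compare |candidate − station| to the reported distance:
Candidate A: residuals Receiver 0 46.8, Receiver 1 54.9, Receiver 2 19.4 → max 54.9 km
Candidate B: residuals Receiver 0 224.0, Receiver 1 151.4, Receiver 2 195.9 → max 224.0 km
Candidate C: residuals Receiver 0 177.4, Receiver 1 83.9, Receiver 2 131.7 → max 177.4 km
Candidate D: residuals Receiver 0 206.3, Receiver 1 86.4, Receiver 2 107.2 → max 206.3 km
Candidate E: residuals Receiver 0 0.0, Receiver 1 0.0, Receiver 2 0.0 → max 0.0 km
Only Candidate E has all residuals ≈ 0.

Candidate E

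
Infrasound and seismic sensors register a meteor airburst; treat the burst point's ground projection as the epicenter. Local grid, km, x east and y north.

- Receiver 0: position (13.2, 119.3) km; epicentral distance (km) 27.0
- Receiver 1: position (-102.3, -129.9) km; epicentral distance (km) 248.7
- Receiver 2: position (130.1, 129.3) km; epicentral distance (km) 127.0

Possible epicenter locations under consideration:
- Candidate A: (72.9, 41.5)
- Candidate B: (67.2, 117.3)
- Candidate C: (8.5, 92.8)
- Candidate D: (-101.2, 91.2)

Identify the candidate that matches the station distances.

For each candidate, compare |candidate − station| to the reported distance:
Candidate A: residuals Receiver 0 71.1, Receiver 1 3.6, Receiver 2 22.2 → max 71.1 km
Candidate B: residuals Receiver 0 27.0, Receiver 1 51.0, Receiver 2 63.0 → max 63.0 km
Candidate C: residuals Receiver 0 0.1, Receiver 1 0.0, Receiver 2 0.0 → max 0.1 km
Candidate D: residuals Receiver 0 90.8, Receiver 1 27.6, Receiver 2 107.4 → max 107.4 km
Only Candidate C has all residuals ≈ 0.

Candidate C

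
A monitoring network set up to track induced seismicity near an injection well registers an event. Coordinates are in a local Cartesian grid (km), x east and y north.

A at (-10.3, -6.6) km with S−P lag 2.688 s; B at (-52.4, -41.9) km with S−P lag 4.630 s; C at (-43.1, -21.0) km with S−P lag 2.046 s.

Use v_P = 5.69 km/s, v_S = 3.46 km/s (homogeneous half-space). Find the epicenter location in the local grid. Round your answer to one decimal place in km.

-34.0 km east, -5.4 km north

Distance from S−P lag: d = Δt · v_P v_S / (v_P − v_S) = Δt · (5.69·3.46)/(5.69−3.46) ≈ 8.8284·Δt.
So d_A = 23.73, d_B = 40.88, d_C = 18.06 km.
Circle about each station: (x + 10.3)² + (y + 6.6)² = 23.73²; (x + 52.4)² + (y + 41.9)² = 40.88²; (x + 43.1)² + (y + 21.0)² = 18.06².
Subtracting pairs of circle equations eliminates x²+y² and gives linear equations (the radical axes):
-84.2 x − 70.6 y = 3243.66
-65.6 x − 28.8 y = 2385.91
Solving the 2×2 system: x ≈ -34.0, y ≈ -5.4 km.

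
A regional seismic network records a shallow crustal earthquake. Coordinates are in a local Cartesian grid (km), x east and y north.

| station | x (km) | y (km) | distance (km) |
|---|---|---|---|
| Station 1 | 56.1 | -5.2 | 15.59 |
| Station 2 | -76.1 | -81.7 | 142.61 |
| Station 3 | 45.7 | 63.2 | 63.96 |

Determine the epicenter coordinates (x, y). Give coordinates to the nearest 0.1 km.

41.2 km east, -0.6 km north

Circle about each station: (x − 56.1)² + (y + 5.2)² = 15.59²; (x + 76.1)² + (y + 81.7)² = 142.61²; (x − 45.7)² + (y − 63.2)² = 63.96².
Subtracting the Station 1 equation from the Station 2 and Station 3 equations removes the quadratic terms:
-264.4 x − 153.0 y = -10802.71
-20.8 x + 136.8 y = -939.35
Solving the 2×2 system: x ≈ 41.2, y ≈ -0.6 km.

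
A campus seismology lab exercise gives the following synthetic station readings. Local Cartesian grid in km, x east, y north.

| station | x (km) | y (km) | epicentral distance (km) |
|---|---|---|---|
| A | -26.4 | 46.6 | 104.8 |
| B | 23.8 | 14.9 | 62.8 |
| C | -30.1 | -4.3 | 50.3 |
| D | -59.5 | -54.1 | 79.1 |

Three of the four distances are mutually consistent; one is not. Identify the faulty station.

Solve using three stations at a time. Using A, B, D (subtract circle equations pairwise → linear system) gives (x, y) ≈ (19.3, -47.7).
Distances from that point to each station vs reported:
  A: calculated 104.8 vs reported 104.8 → residual 0.0 km
  B: calculated 62.7 vs reported 62.8 → residual 0.1 km
  C: calculated 65.7 vs reported 50.3 → residual 15.4 km
  D: calculated 79.1 vs reported 79.1 → residual 0.0 km
A, B, D are mutually consistent (residuals ≈ 0); C is off by 15.4 km.

C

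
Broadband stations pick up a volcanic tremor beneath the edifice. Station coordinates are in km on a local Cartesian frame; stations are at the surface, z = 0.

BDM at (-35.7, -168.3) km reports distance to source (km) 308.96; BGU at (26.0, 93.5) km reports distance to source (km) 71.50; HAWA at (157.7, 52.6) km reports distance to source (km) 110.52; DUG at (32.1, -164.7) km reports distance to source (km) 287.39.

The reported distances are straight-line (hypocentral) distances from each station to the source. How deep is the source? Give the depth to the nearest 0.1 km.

Each station gives a sphere (x−x_i)² + (y−y_i)² + z² = d_i² (stations at z=0).
Subtracting the BDM sphere from BGU and HAWA: z² cancels, leaving linear equations in x and y:
123.4 x + 523.6 y = 70162.90
386.8 x + 441.8 y = 81278.28
Solving: x ≈ 78.098, y ≈ 115.595 km (keep extra digits for the depth step; rounded: 78.1, 115.6).
Then from the BDM sphere: z² = 308.96² − (x + 35.7)² − (y + 168.3)² with x = 78.098, y = 115.595, so z ≈ 43.703 ≈ 43.7 km.

z ≈ 43.7 km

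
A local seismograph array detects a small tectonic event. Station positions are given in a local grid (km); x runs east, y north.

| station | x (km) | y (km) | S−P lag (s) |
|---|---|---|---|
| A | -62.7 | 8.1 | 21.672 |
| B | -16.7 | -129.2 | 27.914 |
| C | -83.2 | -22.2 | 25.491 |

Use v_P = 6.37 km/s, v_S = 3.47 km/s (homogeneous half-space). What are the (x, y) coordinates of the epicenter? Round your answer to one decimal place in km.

x ≈ 96.9 km, y ≈ 50.7 km

Distance from S−P lag: d = Δt · v_P v_S / (v_P − v_S) = Δt · (6.37·3.47)/(6.37−3.47) ≈ 7.6220·Δt.
So d_A = 165.18, d_B = 212.76, d_C = 194.29 km.
Circle about each station: (x + 62.7)² + (y − 8.1)² = 165.18²; (x + 16.7)² + (y + 129.2)² = 212.76²; (x + 83.2)² + (y + 22.2)² = 194.29².
Subtracting the A equation from the B and C equations removes the quadratic terms:
92.0 x − 274.6 y = -5007.76
-41.0 x − 60.6 y = -7045.99
Solving the 2×2 system: x ≈ 96.9, y ≈ 50.7 km.
Check against A (with the unrounded x, y): √((x + 62.7)²+(y − 8.1)²) = 165.20 ≈ 165.18 km. ✓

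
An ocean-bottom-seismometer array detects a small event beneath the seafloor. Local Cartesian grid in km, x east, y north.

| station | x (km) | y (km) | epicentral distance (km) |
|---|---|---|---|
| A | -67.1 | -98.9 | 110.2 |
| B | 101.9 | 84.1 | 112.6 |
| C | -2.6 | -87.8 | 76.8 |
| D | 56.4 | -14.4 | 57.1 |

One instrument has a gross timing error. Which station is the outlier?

B

Solve using three stations at a time. Using A, C, D (subtract circle equations pairwise → linear system) gives (x, y) ≈ (-0.6, -11.0).
Distances from that point to each station vs reported:
  A: calculated 110.2 vs reported 110.2 → residual 0.0 km
  B: calculated 139.8 vs reported 112.6 → residual 27.2 km
  C: calculated 76.8 vs reported 76.8 → residual 0.0 km
  D: calculated 57.1 vs reported 57.1 → residual 0.0 km
A, C, D are mutually consistent (residuals ≈ 0); B is off by 27.2 km.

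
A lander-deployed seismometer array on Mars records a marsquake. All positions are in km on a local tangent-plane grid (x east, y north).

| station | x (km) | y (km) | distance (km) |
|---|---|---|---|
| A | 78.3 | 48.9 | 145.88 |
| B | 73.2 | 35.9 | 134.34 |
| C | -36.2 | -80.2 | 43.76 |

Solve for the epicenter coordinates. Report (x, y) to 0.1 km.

Circle about each station: (x − 78.3)² + (y − 48.9)² = 145.88²; (x − 73.2)² + (y − 35.9)² = 134.34²; (x + 36.2)² + (y + 80.2)² = 43.76².
Subtracting pairs of circle equations eliminates x²+y² and gives linear equations (the radical axes):
-10.2 x − 26.0 y = 1358.69
-229.0 x − 258.2 y = 18586.42
Solving the 2×2 system: x ≈ -39.9, y ≈ -36.6 km.

(-39.9, -36.6)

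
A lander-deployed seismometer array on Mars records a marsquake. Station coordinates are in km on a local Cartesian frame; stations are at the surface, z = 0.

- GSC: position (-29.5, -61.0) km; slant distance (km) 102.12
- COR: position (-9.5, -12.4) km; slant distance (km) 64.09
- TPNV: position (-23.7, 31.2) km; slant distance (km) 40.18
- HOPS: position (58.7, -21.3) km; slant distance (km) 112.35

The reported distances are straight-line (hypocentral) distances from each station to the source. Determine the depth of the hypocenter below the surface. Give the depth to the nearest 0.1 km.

Each station gives a sphere (x−x_i)² + (y−y_i)² + z² = d_i² (stations at z=0).
Subtracting the GSC sphere from COR and TPNV: z² cancels, leaving linear equations in x and y:
40.0 x + 97.2 y = 1973.73
11.6 x + 184.4 y = 5757.94
Solving: x ≈ -31.322, y ≈ 33.196 km (keep extra digits for the depth step; rounded: -31.3, 33.2).
Then from the GSC sphere: z² = 102.12² − (x + 29.5)² − (y + 61.0)² with x = -31.322, y = 33.196, so z ≈ 39.399 ≈ 39.4 km.
Check against HOPS (with the unrounded solution): distance 112.37 ≈ 112.35 km. ✓

z ≈ 39.4 km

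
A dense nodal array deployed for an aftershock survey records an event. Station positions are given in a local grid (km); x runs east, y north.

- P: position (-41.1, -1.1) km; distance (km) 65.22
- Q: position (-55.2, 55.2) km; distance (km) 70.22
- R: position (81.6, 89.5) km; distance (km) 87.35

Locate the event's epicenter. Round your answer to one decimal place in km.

(12.4, 36.2)

Circle about each station: (x + 41.1)² + (y + 1.1)² = 65.22²; (x + 55.2)² + (y − 55.2)² = 70.22²; (x − 81.6)² + (y − 89.5)² = 87.35².
Subtracting the P equation from the Q and R equations removes the quadratic terms:
-28.2 x + 112.6 y = 3726.46
245.4 x + 181.2 y = 9602.02
Solving the 2×2 system: x ≈ 12.4, y ≈ 36.2 km.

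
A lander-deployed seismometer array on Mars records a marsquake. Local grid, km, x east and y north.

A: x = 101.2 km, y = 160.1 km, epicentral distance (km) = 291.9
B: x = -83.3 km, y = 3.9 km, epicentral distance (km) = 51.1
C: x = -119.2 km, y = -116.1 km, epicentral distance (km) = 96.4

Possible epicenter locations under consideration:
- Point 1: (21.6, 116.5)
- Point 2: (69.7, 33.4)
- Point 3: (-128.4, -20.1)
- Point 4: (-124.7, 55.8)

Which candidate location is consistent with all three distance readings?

Point 3

For each candidate, compare |candidate − station| to the reported distance:
Point 1: residuals A 201.1, B 102.8, C 175.5 → max 201.1 km
Point 2: residuals A 161.3, B 104.7, C 144.5 → max 161.3 km
Point 3: residuals A 0.0, B 0.0, C 0.0 → max 0.0 km
Point 4: residuals A 43.1, B 15.3, C 75.6 → max 75.6 km
Only Point 3 has all residuals ≈ 0.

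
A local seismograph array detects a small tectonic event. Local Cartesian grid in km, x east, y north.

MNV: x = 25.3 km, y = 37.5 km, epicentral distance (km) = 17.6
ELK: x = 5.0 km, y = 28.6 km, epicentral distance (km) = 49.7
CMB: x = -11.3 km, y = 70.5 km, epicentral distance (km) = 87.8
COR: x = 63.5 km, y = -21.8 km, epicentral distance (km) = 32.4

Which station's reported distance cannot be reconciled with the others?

MNV

Solve using three stations at a time. Using ELK, CMB, COR (subtract circle equations pairwise → linear system) gives (x, y) ≈ (50.2, 7.8).
Distances from that point to each station vs reported:
  MNV: calculated 38.8 vs reported 17.6 → residual 21.2 km
  ELK: calculated 49.7 vs reported 49.7 → residual 0.0 km
  CMB: calculated 87.8 vs reported 87.8 → residual 0.0 km
  COR: calculated 32.4 vs reported 32.4 → residual 0.0 km
ELK, CMB, COR are mutually consistent (residuals ≈ 0); MNV is off by 21.2 km.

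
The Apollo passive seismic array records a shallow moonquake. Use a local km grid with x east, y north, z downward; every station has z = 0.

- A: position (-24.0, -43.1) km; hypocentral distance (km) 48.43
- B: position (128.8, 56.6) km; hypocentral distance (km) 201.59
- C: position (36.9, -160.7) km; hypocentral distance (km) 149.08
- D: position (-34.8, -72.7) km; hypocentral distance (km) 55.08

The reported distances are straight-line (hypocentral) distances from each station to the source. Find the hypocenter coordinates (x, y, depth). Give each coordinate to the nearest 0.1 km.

x ≈ -41.1 km, y ≈ -42.0 km, depth ≈ 45.3 km

Each station gives a sphere (x−x_i)² + (y−y_i)² + z² = d_i² (stations at z=0).
Subtracting the A sphere from B and C: z² cancels, leaving linear equations in x and y:
305.6 x + 199.4 y = -20933.67
121.8 x − 235.2 y = 4873.11
Solving: x ≈ -41.095, y ≈ -42.001 km (keep extra digits for the depth step; rounded: -41.1, -42.0).
Then from the A sphere: z² = 48.43² − (x + 24.0)² − (y + 43.1)² with x = -41.095, y = -42.001, so z ≈ 45.299 ≈ 45.3 km.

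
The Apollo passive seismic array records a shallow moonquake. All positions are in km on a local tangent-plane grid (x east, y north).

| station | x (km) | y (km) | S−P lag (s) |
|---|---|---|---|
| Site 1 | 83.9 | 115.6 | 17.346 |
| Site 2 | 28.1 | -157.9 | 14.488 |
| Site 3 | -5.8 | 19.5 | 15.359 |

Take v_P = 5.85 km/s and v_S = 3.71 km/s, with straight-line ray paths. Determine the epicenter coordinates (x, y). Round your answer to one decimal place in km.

Distance from S−P lag: d = Δt · v_P v_S / (v_P − v_S) = Δt · (5.85·3.71)/(5.85−3.71) ≈ 10.1418·Δt.
So d_Site 1 = 175.92, d_Site 2 = 146.93, d_Site 3 = 155.77 km.
Circle about each station: (x − 83.9)² + (y − 115.6)² = 175.92²; (x − 28.1)² + (y + 157.9)² = 146.93²; (x + 5.8)² + (y − 19.5)² = 155.77².
Subtracting the Site 1 equation from the Site 2 and Site 3 equations removes the quadratic terms:
-111.6 x − 547.0 y = 14678.87
-179.4 x − 192.2 y = -13305.13
Solving the 2×2 system: x ≈ 131.7, y ≈ -53.7 km.

(131.7, -53.7)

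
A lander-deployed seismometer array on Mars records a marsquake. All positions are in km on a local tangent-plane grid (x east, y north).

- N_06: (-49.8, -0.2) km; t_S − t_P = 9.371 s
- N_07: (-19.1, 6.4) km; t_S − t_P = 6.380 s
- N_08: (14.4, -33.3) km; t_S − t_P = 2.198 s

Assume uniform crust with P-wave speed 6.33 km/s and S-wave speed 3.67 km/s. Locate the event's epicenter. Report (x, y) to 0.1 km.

29.3 km east, -21.2 km north

Distance from S−P lag: d = Δt · v_P v_S / (v_P − v_S) = Δt · (6.33·3.67)/(6.33−3.67) ≈ 8.7335·Δt.
So d_N_06 = 81.84, d_N_07 = 55.72, d_N_08 = 19.20 km.
Circle about each station: (x + 49.8)² + (y + 0.2)² = 81.84²; (x + 19.1)² + (y − 6.4)² = 55.72²; (x − 14.4)² + (y + 33.3)² = 19.20².
Subtracting pairs of circle equations eliminates x²+y² and gives linear equations (the radical axes):
61.4 x + 13.2 y = 1518.76
128.4 x − 66.2 y = 5165.32
Solving the 2×2 system: x ≈ 29.3, y ≈ -21.2 km.
Check against N_06 (with the unrounded x, y): √((x + 49.8)²+(y + 0.2)²) = 81.84 ≈ 81.84 km. ✓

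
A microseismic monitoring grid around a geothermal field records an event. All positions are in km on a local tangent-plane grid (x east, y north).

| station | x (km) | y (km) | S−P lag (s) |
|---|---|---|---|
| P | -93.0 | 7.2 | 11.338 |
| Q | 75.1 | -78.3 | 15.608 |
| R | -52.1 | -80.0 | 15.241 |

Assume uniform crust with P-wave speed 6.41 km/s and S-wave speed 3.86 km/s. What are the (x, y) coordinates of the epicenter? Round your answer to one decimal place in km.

Distance from S−P lag: d = Δt · v_P v_S / (v_P − v_S) = Δt · (6.41·3.86)/(6.41−3.86) ≈ 9.7030·Δt.
So d_P = 110.01, d_Q = 151.44, d_R = 147.88 km.
Circle about each station: (x + 93.0)² + (y − 7.2)² = 110.01²; (x − 75.1)² + (y + 78.3)² = 151.44²; (x + 52.1)² + (y + 80.0)² = 147.88².
Subtracting the P equation from the Q and R equations removes the quadratic terms:
336.2 x − 171.0 y = -7761.81
81.8 x − 174.4 y = -9352.72
Solving the 2×2 system: x ≈ 5.5, y ≈ 56.2 km.

(5.5, 56.2)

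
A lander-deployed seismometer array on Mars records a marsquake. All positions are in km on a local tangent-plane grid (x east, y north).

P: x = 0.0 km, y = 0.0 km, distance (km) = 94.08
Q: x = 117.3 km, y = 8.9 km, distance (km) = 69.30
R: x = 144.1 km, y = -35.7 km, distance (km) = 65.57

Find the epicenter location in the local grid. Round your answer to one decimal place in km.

(80.0, -49.5)

Circle about each station: x² + y² = 94.08²; (x − 117.3)² + (y − 8.9)² = 69.30²; (x − 144.1)² + (y + 35.7)² = 65.57².
Subtracting the P equation from the Q and R equations removes the quadratic terms:
234.6 x + 17.8 y = 17887.06
288.2 x − 71.4 y = 26590.92
Solving the 2×2 system: x ≈ 80.0, y ≈ -49.5 km.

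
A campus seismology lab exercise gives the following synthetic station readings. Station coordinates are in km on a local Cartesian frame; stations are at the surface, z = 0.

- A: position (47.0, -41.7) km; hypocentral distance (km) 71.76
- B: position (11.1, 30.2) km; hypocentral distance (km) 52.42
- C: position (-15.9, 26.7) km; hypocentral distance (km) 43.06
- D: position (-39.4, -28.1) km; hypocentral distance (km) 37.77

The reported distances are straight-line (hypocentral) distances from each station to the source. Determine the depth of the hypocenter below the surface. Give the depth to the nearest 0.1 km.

21.6 km

Each station gives a sphere (x−x_i)² + (y−y_i)² + z² = d_i² (stations at z=0).
Subtracting the A sphere from B and C: z² cancels, leaving linear equations in x and y:
-71.8 x + 143.8 y = -511.00
-125.8 x + 136.8 y = 313.14
Solving: x ≈ -13.901, y ≈ -10.495 km (keep extra digits for the depth step; rounded: -13.9, -10.5).
Then from the A sphere: z² = 71.76² − (x − 47.0)² − (y + 41.7)² with x = -13.901, y = -10.495, so z ≈ 21.606 ≈ 21.6 km.
Check against D (with the unrounded solution): distance 37.77 ≈ 37.77 km. ✓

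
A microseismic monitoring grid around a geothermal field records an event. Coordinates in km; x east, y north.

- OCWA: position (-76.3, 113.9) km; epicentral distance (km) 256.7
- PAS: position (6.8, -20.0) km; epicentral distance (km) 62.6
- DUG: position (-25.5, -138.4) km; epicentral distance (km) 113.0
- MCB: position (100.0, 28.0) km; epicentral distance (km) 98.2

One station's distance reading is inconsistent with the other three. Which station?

OCWA

Solve using three stations at a time. Using PAS, DUG, MCB (subtract circle equations pairwise → linear system) gives (x, y) ≈ (55.4, -59.5).
Distances from that point to each station vs reported:
  OCWA: calculated 217.7 vs reported 256.7 → residual 39.0 km
  PAS: calculated 62.6 vs reported 62.6 → residual 0.0 km
  DUG: calculated 113.0 vs reported 113.0 → residual 0.0 km
  MCB: calculated 98.2 vs reported 98.2 → residual 0.0 km
PAS, DUG, MCB are mutually consistent (residuals ≈ 0); OCWA is off by 39.0 km.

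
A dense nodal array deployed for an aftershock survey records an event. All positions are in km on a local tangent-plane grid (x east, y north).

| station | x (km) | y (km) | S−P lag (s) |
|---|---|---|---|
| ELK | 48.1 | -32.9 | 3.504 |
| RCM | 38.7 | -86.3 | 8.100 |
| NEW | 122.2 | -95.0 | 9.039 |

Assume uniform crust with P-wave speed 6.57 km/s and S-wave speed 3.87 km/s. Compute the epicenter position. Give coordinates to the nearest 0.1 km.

Distance from S−P lag: d = Δt · v_P v_S / (v_P − v_S) = Δt · (6.57·3.87)/(6.57−3.87) ≈ 9.4170·Δt.
So d_ELK = 33.00, d_RCM = 76.28, d_NEW = 85.12 km.
Circle about each station: (x − 48.1)² + (y + 32.9)² = 33.00²; (x − 38.7)² + (y + 86.3)² = 76.28²; (x − 122.2)² + (y + 95.0)² = 85.12².
Subtracting pairs of circle equations eliminates x²+y² and gives linear equations (the radical axes):
-18.8 x − 106.8 y = 819.72
148.2 x − 124.2 y = 14405.41
Solving the 2×2 system: x ≈ 79.1, y ≈ -21.6 km.

79.1 km east, -21.6 km north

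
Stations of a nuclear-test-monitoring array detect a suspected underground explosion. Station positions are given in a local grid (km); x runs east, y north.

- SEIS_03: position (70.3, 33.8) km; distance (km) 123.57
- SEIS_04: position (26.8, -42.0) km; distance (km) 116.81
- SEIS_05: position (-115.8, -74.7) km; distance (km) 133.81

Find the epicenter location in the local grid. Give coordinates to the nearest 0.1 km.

(-52.9, 43.4)

Circle about each station: (x − 70.3)² + (y − 33.8)² = 123.57²; (x − 26.8)² + (y + 42.0)² = 116.81²; (x + 115.8)² + (y + 74.7)² = 133.81².
Subtracting the SEIS_03 equation from the SEIS_04 and SEIS_05 equations removes the quadratic terms:
-87.0 x − 151.6 y = -1977.32
-372.2 x − 217.0 y = 10269.63
Solving the 2×2 system: x ≈ -52.9, y ≈ 43.4 km.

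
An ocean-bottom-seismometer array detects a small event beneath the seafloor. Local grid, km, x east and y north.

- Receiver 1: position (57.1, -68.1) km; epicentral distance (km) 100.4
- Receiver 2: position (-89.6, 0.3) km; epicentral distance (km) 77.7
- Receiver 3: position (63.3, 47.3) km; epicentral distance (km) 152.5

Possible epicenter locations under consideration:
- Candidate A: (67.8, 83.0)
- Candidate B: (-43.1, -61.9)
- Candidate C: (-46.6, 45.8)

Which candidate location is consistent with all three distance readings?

Candidate B

For each candidate, compare |candidate − station| to the reported distance:
Candidate A: residuals Receiver 1 51.1, Receiver 2 100.1, Receiver 3 116.5 → max 116.5 km
Candidate B: residuals Receiver 1 0.0, Receiver 2 0.0, Receiver 3 0.0 → max 0.0 km
Candidate C: residuals Receiver 1 53.6, Receiver 2 15.1, Receiver 3 42.6 → max 53.6 km
Only Candidate B has all residuals ≈ 0.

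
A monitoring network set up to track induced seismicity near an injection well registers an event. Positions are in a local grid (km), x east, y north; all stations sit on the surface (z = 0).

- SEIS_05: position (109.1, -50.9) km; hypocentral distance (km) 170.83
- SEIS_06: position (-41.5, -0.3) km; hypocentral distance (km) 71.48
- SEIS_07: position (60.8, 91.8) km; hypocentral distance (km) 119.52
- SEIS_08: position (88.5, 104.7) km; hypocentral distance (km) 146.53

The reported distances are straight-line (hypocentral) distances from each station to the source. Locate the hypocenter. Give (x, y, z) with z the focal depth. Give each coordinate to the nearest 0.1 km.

x ≈ -25.7 km, y ≈ 35.2 km, depth ≈ 60.0 km

Each station gives a sphere (x−x_i)² + (y−y_i)² + z² = d_i² (stations at z=0).
Subtracting the SEIS_05 sphere from SEIS_06 and SEIS_07: z² cancels, leaving linear equations in x and y:
-301.2 x + 101.2 y = 11302.22
-96.6 x + 285.4 y = 12528.12
Solving: x ≈ -25.698, y ≈ 35.199 km (keep extra digits for the depth step; rounded: -25.7, 35.2).
Then from the SEIS_05 sphere: z² = 170.83² − (x − 109.1)² − (y + 50.9)² with x = -25.698, y = 35.199, so z ≈ 59.995 ≈ 60.0 km.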